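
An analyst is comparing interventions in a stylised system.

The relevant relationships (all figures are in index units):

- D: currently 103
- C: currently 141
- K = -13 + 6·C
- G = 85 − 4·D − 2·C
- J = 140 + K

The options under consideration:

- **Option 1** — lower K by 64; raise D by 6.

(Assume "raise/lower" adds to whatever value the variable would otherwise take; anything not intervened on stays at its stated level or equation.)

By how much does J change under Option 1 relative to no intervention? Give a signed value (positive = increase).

-64

Baseline:
  C = 141
  K = -13 + 6·141 = 833
  J = 140 + 833 = 973
Option 1 (K − 64, D + 6):
  C = 141
  K = -13 + 6·141 (−64 from intervention) = 769
  J = 140 + 769 = 909
Change in J: 909 − 973 = -64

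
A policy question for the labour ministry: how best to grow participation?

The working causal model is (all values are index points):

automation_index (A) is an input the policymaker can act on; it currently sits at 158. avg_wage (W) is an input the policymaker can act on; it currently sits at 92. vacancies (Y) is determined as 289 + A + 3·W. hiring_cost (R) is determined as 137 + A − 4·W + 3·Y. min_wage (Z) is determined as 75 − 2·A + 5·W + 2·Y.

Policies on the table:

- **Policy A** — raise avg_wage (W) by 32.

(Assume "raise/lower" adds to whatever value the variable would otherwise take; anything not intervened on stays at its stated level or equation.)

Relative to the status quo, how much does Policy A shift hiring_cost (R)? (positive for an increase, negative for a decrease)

160

Baseline:
  A = 158
  W = 92
  Y = 289 + 158 + 3·92 = 723
  R = 137 + 158 − 4·92 + 3·723 = 2096
Policy A (W + 32):
  A = 158
  W = 92 + 32 = 124
  Y = 289 + 158 + 3·124 = 819
  R = 137 + 158 − 4·124 + 3·819 = 2256
Change in R: 2256 − 2096 = 160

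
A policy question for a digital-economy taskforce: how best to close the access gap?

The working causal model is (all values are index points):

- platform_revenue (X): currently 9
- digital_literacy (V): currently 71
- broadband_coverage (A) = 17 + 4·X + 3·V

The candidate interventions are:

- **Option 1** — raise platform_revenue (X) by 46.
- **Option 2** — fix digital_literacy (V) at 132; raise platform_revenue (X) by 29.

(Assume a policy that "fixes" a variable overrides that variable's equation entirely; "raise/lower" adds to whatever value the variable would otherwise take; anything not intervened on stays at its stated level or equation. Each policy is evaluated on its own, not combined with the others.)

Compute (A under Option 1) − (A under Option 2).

-115

Option 1 (X + 46):
  X = 9 + 46 = 55
  V = 71
  A = 17 + 4·55 + 3·71 = 450
Option 2 (V := 132, X + 29):
  X = 9 + 29 = 38
  V = 132
  A = 17 + 4·38 + 3·132 = 565
A: 450 − 565 = -115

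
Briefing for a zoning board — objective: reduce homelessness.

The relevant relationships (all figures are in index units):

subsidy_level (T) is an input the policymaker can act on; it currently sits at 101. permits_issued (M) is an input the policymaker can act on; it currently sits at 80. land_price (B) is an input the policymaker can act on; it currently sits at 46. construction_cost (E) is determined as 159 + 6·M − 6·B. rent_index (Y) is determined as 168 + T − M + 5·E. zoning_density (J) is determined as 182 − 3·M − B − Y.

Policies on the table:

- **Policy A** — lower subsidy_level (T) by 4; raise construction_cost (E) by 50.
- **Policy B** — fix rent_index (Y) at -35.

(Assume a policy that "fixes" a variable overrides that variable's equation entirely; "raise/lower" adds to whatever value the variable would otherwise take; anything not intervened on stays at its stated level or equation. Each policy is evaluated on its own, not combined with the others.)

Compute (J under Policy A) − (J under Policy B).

Policy A (T − 4, E + 50):
  T = 101 − 4 = 97
  M = 80
  B = 46
  E = 159 + 6·80 − 6·46 (+50 from intervention) = 413
  Y = 168 + 97 − 80 + 5·413 = 2250
  J = 182 − 3·80 − 46 − 2250 = -2354
Policy B (Y := -35):
  T = 101
  M = 80
  B = 46
  E = 159 + 6·80 − 6·46 = 363
  Y = -35
  J = 182 − 3·80 − 46 − (-35) = -69
J: -2354 − (-69) = -2285

-2285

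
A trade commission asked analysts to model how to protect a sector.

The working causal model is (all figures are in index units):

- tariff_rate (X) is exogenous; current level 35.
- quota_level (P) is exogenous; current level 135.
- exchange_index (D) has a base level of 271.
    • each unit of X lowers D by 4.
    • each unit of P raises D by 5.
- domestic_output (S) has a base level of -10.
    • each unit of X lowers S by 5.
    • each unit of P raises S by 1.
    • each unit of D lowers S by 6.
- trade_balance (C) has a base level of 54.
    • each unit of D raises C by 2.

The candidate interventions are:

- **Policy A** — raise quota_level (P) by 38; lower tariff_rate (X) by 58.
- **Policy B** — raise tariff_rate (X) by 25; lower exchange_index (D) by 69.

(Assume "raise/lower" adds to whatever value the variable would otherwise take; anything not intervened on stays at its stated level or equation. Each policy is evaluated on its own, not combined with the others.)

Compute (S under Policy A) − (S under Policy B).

Policy A (P + 38, X − 58):
  X = 35 − 58 = -23
  P = 135 + 38 = 173
  D = 271 − 4·(-23) + 5·173 = 1228
  S = -10 − 5·(-23) + 173 − 6·1228 = -7090
Policy B (X + 25, D − 69):
  X = 35 + 25 = 60
  P = 135
  D = 271 − 4·60 + 5·135 (−69 from intervention) = 637
  S = -10 − 5·60 + 135 − 6·637 = -3997
S: -7090 − (-3997) = -3093

-3093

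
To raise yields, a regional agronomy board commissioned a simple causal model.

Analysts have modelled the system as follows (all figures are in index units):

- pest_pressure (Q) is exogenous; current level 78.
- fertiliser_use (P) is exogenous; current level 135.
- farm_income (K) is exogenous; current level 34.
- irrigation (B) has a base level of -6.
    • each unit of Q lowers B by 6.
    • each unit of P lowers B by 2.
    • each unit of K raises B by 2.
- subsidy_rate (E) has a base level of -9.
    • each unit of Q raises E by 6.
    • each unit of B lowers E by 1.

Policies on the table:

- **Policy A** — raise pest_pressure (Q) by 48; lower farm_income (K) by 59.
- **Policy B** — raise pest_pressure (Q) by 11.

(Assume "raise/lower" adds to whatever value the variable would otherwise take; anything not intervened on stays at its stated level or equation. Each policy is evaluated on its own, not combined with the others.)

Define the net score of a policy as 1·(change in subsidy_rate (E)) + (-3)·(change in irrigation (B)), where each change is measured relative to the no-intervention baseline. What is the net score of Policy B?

Baseline:
  Q = 78
  P = 135
  K = 34
  B = -6 − 6·78 − 2·135 + 2·34 = -676
  E = -9 + 6·78 − (-676) = 1135
Policy B (Q + 11):
  Q = 78 + 11 = 89
  P = 135
  K = 34
  B = -6 − 6·89 − 2·135 + 2·34 = -742
  E = -9 + 6·89 − (-742) = 1267
ΔE = 1267 − 1135 = 132; ΔB = -742 − (-676) = -66
Score = 1·132 + (-3)·(-66) = 330

330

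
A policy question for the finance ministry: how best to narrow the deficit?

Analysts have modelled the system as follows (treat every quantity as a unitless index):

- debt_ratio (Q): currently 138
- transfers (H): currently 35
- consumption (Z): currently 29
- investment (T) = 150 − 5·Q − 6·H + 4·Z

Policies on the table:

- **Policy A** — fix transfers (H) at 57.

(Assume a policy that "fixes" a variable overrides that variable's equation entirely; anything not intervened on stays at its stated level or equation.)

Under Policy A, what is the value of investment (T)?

Policy A (H := 57):
  Q = 138
  H = 57
  Z = 29
  T = 150 − 5·138 − 6·57 + 4·29 = -766

-766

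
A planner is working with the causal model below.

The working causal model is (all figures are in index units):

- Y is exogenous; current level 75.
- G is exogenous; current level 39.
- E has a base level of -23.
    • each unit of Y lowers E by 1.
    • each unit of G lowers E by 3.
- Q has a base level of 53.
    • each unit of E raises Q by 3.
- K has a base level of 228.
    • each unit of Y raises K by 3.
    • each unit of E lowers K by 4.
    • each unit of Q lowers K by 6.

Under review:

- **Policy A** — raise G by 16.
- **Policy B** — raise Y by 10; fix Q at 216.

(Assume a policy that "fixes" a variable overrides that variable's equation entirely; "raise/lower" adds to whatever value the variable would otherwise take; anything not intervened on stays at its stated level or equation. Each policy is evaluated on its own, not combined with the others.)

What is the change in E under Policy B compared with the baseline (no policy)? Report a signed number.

-10

Baseline:
  Y = 75
  G = 39
  E = -23 − 75 − 3·39 = -215
Policy B (Y + 10, Q := 216):
  Y = 75 + 10 = 85
  G = 39
  E = -23 − 85 − 3·39 = -225
Change in E: -225 − (-215) = -10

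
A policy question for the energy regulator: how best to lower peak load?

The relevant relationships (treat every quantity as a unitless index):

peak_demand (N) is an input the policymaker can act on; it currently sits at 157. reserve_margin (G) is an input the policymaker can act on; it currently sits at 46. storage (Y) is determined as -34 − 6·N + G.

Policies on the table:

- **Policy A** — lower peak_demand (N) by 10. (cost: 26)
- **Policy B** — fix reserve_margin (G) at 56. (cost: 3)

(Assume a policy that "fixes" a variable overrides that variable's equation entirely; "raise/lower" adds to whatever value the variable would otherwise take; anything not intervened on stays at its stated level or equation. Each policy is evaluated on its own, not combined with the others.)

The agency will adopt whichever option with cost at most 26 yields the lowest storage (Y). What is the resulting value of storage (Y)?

-920

Policy A (N − 10):
  N = 157 − 10 = 147
  G = 46
  Y = -34 − 6·147 + 46 = -870
Policy B (G := 56):
  N = 157
  G = 56
  Y = -34 − 6·157 + 56 = -920
Comparing — Policy A: Y=-870, Policy B: Y=-920. Lowest is -920 (Policy B).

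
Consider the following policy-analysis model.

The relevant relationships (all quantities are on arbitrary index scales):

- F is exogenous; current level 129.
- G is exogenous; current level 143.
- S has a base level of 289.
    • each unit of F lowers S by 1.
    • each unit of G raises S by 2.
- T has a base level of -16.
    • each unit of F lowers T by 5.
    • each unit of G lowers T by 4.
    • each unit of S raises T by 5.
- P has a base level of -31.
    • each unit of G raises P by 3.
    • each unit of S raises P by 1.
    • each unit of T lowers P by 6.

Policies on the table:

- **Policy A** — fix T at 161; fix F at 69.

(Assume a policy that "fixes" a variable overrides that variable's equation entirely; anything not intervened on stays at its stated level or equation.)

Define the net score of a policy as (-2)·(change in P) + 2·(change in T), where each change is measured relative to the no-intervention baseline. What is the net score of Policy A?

Baseline:
  F = 129
  G = 143
  S = 289 − 129 + 2·143 = 446
  T = -16 − 5·129 − 4·143 + 5·446 = 997
  P = -31 + 3·143 + 446 − 6·997 = -5138
Policy A (T := 161, F := 69):
  F = 69
  G = 143
  S = 289 − 69 + 2·143 = 506
  T = 161
  P = -31 + 3·143 + 506 − 6·161 = -62
ΔP = -62 − (-5138) = 5076; ΔT = 161 − 997 = -836
Score = (-2)·5076 + 2·(-836) = -11824

-11824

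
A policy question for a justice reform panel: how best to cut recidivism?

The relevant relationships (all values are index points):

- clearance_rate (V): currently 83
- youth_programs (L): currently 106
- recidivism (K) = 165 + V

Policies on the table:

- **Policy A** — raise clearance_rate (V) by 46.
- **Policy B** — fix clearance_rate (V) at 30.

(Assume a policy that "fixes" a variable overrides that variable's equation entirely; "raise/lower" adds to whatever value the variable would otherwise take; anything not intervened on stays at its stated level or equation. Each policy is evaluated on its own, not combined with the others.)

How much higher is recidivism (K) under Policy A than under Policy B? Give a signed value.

99

Policy A (V + 46):
  V = 83 + 46 = 129
  K = 165 + 129 = 294
Policy B (V := 30):
  V = 30
  K = 165 + 30 = 195
K: 294 − 195 = 99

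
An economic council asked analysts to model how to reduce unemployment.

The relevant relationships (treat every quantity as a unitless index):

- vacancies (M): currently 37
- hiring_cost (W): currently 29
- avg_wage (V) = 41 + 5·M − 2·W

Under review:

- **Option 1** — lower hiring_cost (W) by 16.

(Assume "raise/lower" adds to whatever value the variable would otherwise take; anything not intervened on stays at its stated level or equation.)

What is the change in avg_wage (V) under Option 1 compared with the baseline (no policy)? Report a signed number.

Baseline:
  M = 37
  W = 29
  V = 41 + 5·37 − 2·29 = 168
Option 1 (W − 16):
  M = 37
  W = 29 − 16 = 13
  V = 41 + 5·37 − 2·13 = 200
Change in V: 200 − 168 = 32

32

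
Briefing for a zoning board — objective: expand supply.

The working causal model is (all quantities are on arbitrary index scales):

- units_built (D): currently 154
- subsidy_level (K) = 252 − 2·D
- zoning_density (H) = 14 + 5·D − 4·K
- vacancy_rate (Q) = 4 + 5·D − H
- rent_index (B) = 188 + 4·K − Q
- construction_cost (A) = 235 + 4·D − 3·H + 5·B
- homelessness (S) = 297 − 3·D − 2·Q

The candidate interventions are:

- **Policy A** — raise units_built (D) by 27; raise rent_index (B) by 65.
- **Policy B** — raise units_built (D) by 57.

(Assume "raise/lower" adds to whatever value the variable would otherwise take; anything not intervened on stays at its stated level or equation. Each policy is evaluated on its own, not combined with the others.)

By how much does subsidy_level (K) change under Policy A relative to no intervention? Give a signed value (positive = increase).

-54

Baseline:
  D = 154
  K = 252 − 2·154 = -56
Policy A (D + 27, B + 65):
  D = 154 + 27 = 181
  K = 252 − 2·181 = -110
Change in K: -110 − (-56) = -54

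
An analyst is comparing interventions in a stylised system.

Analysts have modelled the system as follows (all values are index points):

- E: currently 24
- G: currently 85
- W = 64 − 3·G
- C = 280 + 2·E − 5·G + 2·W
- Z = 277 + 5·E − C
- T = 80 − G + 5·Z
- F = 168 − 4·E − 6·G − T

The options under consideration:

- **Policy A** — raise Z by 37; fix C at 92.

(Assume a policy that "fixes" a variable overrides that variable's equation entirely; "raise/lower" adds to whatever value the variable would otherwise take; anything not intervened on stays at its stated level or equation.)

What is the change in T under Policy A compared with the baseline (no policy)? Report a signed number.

-2670

Baseline:
  E = 24
  G = 85
  W = 64 − 3·85 = -191
  C = 280 + 2·24 − 5·85 + 2·(-191) = -479
  Z = 277 + 5·24 − (-479) = 876
  T = 80 − 85 + 5·876 = 4375
Policy A (Z + 37, C := 92):
  E = 24
  G = 85
  W = 64 − 3·85 = -191
  C = 92
  Z = 277 + 5·24 − 92 (+37 from intervention) = 342
  T = 80 − 85 + 5·342 = 1705
Change in T: 1705 − 4375 = -2670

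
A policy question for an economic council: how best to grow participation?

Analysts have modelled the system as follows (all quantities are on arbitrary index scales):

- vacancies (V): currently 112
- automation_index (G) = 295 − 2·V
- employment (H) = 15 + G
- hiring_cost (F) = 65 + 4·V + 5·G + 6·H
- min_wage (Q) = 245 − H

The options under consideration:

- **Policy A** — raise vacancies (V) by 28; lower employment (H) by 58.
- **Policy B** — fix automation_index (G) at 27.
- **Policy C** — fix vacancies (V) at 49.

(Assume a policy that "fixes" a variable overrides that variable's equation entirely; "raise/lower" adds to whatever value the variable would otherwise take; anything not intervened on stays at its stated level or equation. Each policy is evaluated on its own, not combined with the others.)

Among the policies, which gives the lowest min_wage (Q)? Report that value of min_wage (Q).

33

Policy A (V + 28, H − 58):
  V = 112 + 28 = 140
  G = 295 − 2·140 = 15
  H = 15 + 15 (−58 from intervention) = -28
  Q = 245 − (-28) = 273
Policy B (G := 27):
  V = 112
  G = 27
  H = 15 + 27 = 42
  Q = 245 − 42 = 203
Policy C (V := 49):
  V = 49
  G = 295 − 2·49 = 197
  H = 15 + 197 = 212
  Q = 245 − 212 = 33
Comparing — Policy A: Q=273, Policy B: Q=203, Policy C: Q=33. Lowest is 33 (Policy C).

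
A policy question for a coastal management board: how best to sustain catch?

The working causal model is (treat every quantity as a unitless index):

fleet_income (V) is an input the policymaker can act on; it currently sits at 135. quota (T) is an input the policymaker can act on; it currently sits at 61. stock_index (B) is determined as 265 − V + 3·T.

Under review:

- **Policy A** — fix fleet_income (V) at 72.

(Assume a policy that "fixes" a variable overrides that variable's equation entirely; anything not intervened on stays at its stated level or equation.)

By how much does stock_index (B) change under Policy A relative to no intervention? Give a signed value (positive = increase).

63

Baseline:
  V = 135
  T = 61
  B = 265 − 135 + 3·61 = 313
Policy A (V := 72):
  V = 72
  T = 61
  B = 265 − 72 + 3·61 = 376
Change in B: 376 − 313 = 63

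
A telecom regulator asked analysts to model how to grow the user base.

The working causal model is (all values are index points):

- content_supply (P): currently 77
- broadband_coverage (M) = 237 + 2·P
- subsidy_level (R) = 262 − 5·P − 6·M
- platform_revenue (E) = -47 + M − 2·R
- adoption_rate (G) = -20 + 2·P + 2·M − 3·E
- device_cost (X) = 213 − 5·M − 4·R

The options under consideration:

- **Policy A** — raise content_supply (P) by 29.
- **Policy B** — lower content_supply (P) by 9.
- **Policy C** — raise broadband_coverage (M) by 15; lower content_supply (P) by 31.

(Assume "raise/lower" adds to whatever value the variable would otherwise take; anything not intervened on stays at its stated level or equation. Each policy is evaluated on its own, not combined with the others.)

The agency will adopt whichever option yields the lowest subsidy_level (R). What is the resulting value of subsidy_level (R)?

-2962

Policy A (P + 29):
  P = 77 + 29 = 106
  M = 237 + 2·106 = 449
  R = 262 − 5·106 − 6·449 = -2962
Policy B (P − 9):
  P = 77 − 9 = 68
  M = 237 + 2·68 = 373
  R = 262 − 5·68 − 6·373 = -2316
Policy C (M + 15, P − 31):
  P = 77 − 31 = 46
  M = 237 + 2·46 (+15 from intervention) = 344
  R = 262 − 5·46 − 6·344 = -2032
Comparing — Policy A: R=-2962, Policy B: R=-2316, Policy C: R=-2032. Lowest is -2962 (Policy A).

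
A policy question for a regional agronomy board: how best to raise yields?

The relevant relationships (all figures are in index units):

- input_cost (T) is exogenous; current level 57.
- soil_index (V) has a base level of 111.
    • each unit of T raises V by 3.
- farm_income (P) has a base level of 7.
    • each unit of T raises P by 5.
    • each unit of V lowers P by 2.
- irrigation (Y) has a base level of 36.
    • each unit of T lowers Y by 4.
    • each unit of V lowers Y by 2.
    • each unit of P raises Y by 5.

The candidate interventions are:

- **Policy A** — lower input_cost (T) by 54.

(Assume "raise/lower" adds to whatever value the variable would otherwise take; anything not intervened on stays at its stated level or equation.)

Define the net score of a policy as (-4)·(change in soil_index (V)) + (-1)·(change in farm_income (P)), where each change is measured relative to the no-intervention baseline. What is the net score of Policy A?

594

Baseline:
  T = 57
  V = 111 + 3·57 = 282
  P = 7 + 5·57 − 2·282 = -272
Policy A (T − 54):
  T = 57 − 54 = 3
  V = 111 + 3·3 = 120
  P = 7 + 5·3 − 2·120 = -218
ΔV = 120 − 282 = -162; ΔP = -218 − (-272) = 54
Score = (-4)·(-162) + (-1)·54 = 594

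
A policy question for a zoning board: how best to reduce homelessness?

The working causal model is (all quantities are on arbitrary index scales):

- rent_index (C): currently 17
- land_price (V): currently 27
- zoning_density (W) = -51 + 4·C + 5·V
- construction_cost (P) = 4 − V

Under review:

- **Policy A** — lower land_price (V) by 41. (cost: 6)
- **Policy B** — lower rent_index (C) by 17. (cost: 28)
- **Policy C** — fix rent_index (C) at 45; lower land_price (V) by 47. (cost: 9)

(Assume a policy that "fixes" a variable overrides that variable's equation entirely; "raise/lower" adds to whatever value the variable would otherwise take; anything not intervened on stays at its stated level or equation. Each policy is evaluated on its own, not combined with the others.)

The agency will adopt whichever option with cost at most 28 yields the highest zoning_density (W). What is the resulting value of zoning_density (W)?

84

Policy A (V − 41):
  C = 17
  V = 27 − 41 = -14
  W = -51 + 4·17 + 5·(-14) = -53
Policy B (C − 17):
  C = 17 − 17 = 0
  V = 27
  W = -51 + 4·0 + 5·27 = 84
Policy C (C := 45, V − 47):
  C = 45
  V = 27 − 47 = -20
  W = -51 + 4·45 + 5·(-20) = 29
Comparing — Policy A: W=-53, Policy B: W=84, Policy C: W=29. Highest is 84 (Policy B).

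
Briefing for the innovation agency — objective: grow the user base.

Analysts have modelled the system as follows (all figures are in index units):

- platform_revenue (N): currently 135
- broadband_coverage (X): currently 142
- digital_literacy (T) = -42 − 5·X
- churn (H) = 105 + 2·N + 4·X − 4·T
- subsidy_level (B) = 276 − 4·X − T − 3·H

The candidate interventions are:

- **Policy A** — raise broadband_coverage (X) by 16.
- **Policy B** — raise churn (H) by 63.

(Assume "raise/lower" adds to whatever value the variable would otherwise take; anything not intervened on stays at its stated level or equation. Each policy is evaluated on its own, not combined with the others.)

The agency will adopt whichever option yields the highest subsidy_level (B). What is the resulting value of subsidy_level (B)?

-11582

Policy A (X + 16):
  N = 135
  X = 142 + 16 = 158
  T = -42 − 5·158 = -832
  H = 105 + 2·135 + 4·158 − 4·(-832) = 4335
  B = 276 − 4·158 − (-832) − 3·4335 = -12529
Policy B (H + 63):
  N = 135
  X = 142
  T = -42 − 5·142 = -752
  H = 105 + 2·135 + 4·142 − 4·(-752) (+63 from intervention) = 4014
  B = 276 − 4·142 − (-752) − 3·4014 = -11582
Comparing — Policy A: B=-12529, Policy B: B=-11582. Highest is -11582 (Policy B).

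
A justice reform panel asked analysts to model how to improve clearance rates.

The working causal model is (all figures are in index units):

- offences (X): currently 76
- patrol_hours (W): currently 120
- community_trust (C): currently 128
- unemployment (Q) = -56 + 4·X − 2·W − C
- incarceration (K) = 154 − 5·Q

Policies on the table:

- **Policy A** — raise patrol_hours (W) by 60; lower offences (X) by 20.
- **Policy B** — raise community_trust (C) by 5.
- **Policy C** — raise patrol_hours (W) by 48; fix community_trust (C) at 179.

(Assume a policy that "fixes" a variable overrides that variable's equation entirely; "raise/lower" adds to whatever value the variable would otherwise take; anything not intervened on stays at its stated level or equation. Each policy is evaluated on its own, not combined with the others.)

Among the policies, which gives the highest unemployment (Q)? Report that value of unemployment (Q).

Policy A (W + 60, X − 20):
  X = 76 − 20 = 56
  W = 120 + 60 = 180
  C = 128
  Q = -56 + 4·56 − 2·180 − 128 = -320
Policy B (C + 5):
  X = 76
  W = 120
  C = 128 + 5 = 133
  Q = -56 + 4·76 − 2·120 − 133 = -125
Policy C (W + 48, C := 179):
  X = 76
  W = 120 + 48 = 168
  C = 179
  Q = -56 + 4·76 − 2·168 − 179 = -267
Comparing — Policy A: Q=-320, Policy B: Q=-125, Policy C: Q=-267. Highest is -125 (Policy B).

-125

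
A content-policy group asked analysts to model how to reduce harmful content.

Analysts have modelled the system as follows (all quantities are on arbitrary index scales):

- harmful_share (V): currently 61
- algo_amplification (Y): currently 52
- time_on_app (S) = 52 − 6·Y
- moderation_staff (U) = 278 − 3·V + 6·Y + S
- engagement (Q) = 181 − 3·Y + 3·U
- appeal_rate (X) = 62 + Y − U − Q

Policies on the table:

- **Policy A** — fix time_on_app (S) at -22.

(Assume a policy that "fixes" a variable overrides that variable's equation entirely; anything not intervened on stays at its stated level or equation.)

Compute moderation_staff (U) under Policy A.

Policy A (S := -22):
  V = 61
  Y = 52
  S = -22
  U = 278 − 3·61 + 6·52 + (-22) = 385

385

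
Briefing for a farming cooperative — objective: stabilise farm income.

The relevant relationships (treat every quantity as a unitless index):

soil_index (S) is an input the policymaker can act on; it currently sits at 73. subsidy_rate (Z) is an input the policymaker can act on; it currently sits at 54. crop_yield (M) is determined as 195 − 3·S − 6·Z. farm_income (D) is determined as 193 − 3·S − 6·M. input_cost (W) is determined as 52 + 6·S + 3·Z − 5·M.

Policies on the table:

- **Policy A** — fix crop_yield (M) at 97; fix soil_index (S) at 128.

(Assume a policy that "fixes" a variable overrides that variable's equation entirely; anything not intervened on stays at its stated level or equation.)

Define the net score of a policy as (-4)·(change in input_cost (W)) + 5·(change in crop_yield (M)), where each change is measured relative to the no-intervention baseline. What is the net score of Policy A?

Baseline:
  S = 73
  Z = 54
  M = 195 − 3·73 − 6·54 = -348
  W = 52 + 6·73 + 3·54 − 5·(-348) = 2392
Policy A (M := 97, S := 128):
  S = 128
  Z = 54
  M = 97
  W = 52 + 6·128 + 3·54 − 5·97 = 497
ΔW = 497 − 2392 = -1895; ΔM = 97 − (-348) = 445
Score = (-4)·(-1895) + 5·445 = 9805

9805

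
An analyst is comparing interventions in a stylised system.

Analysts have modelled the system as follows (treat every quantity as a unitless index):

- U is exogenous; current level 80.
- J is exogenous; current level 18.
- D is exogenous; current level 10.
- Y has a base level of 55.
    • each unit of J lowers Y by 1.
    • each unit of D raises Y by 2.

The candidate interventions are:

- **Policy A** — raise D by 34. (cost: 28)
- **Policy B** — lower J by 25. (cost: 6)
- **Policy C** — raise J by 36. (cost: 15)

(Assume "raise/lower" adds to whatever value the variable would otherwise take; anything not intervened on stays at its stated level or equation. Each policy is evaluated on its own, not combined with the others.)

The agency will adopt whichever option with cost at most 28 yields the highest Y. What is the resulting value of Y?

Policy A (D + 34):
  J = 18
  D = 10 + 34 = 44
  Y = 55 − 18 + 2·44 = 125
Policy B (J − 25):
  J = 18 − 25 = -7
  D = 10
  Y = 55 − (-7) + 2·10 = 82
Policy C (J + 36):
  J = 18 + 36 = 54
  D = 10
  Y = 55 − 54 + 2·10 = 21
Comparing — Policy A: Y=125, Policy B: Y=82, Policy C: Y=21. Highest is 125 (Policy A).

125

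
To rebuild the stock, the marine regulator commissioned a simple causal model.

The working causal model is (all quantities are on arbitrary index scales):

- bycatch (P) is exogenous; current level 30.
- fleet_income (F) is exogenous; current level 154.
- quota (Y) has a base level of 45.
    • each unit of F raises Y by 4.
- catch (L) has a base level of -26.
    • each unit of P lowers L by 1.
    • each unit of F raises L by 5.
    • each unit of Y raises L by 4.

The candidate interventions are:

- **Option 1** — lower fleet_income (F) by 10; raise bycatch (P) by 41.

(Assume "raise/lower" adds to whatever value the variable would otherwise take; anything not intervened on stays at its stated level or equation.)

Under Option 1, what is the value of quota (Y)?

Option 1 (F − 10, P + 41):
  F = 154 − 10 = 144
  Y = 45 + 4·144 = 621

621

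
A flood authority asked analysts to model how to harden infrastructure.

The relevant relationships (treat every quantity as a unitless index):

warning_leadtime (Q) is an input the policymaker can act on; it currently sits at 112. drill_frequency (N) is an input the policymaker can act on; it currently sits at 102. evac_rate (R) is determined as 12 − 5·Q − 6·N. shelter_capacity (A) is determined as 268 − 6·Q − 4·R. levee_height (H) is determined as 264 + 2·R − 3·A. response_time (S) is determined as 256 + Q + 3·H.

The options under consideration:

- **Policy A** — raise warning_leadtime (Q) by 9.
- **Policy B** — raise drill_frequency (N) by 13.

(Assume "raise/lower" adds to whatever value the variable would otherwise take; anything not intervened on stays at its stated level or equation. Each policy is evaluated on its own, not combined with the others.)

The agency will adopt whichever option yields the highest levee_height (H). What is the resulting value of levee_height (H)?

Policy A (Q + 9):
  Q = 112 + 9 = 121
  N = 102
  R = 12 − 5·121 − 6·102 = -1205
  A = 268 − 6·121 − 4·(-1205) = 4362
  H = 264 + 2·(-1205) − 3·4362 = -15232
Policy B (N + 13):
  Q = 112
  N = 102 + 13 = 115
  R = 12 − 5·112 − 6·115 = -1238
  A = 268 − 6·112 − 4·(-1238) = 4548
  H = 264 + 2·(-1238) − 3·4548 = -15856
Comparing — Policy A: H=-15232, Policy B: H=-15856. Highest is -15232 (Policy A).

-15232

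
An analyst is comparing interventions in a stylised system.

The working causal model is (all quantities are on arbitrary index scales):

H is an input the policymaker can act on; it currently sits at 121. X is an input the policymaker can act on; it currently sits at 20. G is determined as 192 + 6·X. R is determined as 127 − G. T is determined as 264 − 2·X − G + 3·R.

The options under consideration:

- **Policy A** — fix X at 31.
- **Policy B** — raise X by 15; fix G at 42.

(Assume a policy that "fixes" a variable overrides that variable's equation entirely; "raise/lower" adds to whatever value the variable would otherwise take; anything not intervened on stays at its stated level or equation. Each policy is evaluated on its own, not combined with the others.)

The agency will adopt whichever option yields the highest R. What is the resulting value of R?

85

Policy A (X := 31):
  X = 31
  G = 192 + 6·31 = 378
  R = 127 − 378 = -251
Policy B (X + 15, G := 42):
  X = 20 + 15 = 35
  G = 42
  R = 127 − 42 = 85
Comparing — Policy A: R=-251, Policy B: R=85. Highest is 85 (Policy B).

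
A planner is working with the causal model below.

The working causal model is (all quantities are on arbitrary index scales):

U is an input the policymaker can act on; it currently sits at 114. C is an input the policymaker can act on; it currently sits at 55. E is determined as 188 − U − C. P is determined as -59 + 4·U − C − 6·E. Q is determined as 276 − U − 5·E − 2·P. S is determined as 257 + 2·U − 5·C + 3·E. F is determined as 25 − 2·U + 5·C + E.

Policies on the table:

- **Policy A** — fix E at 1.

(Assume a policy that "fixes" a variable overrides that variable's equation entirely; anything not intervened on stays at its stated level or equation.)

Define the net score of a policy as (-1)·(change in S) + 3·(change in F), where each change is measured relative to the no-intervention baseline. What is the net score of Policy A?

0

Baseline:
  U = 114
  C = 55
  E = 188 − 114 − 55 = 19
  S = 257 + 2·114 − 5·55 + 3·19 = 267
  F = 25 − 2·114 + 5·55 + 19 = 91
Policy A (E := 1):
  U = 114
  C = 55
  E = 1
  S = 257 + 2·114 − 5·55 + 3·1 = 213
  F = 25 − 2·114 + 5·55 + 1 = 73
ΔS = 213 − 267 = -54; ΔF = 73 − 91 = -18
Score = (-1)·(-54) + 3·(-18) = 0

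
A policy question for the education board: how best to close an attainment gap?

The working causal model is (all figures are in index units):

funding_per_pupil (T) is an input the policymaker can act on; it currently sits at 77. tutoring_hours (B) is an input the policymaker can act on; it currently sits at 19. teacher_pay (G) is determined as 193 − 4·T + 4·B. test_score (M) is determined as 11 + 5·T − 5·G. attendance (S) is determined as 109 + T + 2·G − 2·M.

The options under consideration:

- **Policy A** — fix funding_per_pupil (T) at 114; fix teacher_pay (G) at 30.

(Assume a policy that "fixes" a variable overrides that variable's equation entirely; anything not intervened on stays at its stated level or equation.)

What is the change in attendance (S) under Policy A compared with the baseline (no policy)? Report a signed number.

495

Baseline:
  T = 77
  B = 19
  G = 193 − 4·77 + 4·19 = -39
  M = 11 + 5·77 − 5·(-39) = 591
  S = 109 + 77 + 2·(-39) − 2·591 = -1074
Policy A (T := 114, G := 30):
  T = 114
  B = 19
  G = 30
  M = 11 + 5·114 − 5·30 = 431
  S = 109 + 114 + 2·30 − 2·431 = -579
Change in S: -579 − (-1074) = 495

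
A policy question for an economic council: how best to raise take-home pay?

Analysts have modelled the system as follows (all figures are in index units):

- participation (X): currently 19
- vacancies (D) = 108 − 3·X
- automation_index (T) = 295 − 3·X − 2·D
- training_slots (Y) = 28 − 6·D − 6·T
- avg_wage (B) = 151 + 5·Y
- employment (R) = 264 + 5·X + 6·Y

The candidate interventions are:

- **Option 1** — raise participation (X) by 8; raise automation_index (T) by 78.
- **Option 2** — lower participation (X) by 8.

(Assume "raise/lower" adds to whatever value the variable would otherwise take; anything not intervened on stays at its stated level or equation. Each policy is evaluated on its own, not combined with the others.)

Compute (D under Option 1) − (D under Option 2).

-48

Option 1 (X + 8, T + 78):
  X = 19 + 8 = 27
  D = 108 − 3·27 = 27
Option 2 (X − 8):
  X = 19 − 8 = 11
  D = 108 − 3·11 = 75
D: 27 − 75 = -48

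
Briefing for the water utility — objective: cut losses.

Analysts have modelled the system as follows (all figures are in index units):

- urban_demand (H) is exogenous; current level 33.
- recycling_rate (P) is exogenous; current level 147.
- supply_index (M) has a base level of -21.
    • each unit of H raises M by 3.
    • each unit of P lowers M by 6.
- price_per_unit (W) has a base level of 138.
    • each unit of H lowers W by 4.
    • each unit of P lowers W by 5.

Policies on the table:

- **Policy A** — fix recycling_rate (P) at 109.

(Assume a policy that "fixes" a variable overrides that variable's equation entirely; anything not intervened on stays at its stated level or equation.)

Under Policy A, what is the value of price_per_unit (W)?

-539

Policy A (P := 109):
  H = 33
  P = 109
  W = 138 − 4·33 − 5·109 = -539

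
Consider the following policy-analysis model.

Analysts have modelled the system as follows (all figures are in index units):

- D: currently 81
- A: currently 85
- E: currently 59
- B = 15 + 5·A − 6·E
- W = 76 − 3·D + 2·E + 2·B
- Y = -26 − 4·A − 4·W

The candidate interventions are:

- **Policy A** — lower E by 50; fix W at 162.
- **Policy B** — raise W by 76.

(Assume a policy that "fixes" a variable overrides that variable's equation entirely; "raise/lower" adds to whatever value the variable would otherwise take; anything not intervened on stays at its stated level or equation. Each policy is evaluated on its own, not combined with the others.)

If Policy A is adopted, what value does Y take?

-1014

Policy A (E − 50, W := 162):
  D = 81
  A = 85
  E = 59 − 50 = 9
  B = 15 + 5·85 − 6·9 = 386
  W = 162
  Y = -26 − 4·85 − 4·162 = -1014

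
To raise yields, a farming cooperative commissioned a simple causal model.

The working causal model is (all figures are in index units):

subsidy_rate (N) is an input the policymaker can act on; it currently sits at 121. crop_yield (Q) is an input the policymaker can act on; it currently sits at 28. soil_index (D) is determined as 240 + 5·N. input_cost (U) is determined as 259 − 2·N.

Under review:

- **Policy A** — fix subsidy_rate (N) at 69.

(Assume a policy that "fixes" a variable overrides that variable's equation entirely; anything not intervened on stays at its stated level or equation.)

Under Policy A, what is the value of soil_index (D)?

585

Policy A (N := 69):
  N = 69
  D = 240 + 5·69 = 585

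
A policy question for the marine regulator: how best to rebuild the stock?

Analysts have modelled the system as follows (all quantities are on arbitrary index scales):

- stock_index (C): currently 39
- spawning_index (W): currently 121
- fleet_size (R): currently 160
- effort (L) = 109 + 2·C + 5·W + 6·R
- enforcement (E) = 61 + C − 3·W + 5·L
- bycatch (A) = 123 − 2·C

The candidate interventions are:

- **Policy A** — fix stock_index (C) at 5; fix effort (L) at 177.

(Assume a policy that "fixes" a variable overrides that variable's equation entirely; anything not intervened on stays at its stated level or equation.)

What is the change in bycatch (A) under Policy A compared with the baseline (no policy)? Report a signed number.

Baseline:
  C = 39
  A = 123 − 2·39 = 45
Policy A (C := 5, L := 177):
  C = 5
  A = 123 − 2·5 = 113
Change in A: 113 − 45 = 68

68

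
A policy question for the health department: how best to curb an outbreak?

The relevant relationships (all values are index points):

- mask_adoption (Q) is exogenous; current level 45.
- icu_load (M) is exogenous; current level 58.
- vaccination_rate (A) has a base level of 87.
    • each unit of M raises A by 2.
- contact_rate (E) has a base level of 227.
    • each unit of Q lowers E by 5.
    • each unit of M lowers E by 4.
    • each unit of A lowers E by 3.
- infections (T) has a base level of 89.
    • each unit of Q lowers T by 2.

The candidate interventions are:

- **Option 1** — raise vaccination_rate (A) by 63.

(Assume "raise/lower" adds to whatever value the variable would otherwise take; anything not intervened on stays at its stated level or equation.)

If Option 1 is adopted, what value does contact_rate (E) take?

Option 1 (A + 63):
  Q = 45
  M = 58
  A = 87 + 2·58 (+63 from intervention) = 266
  E = 227 − 5·45 − 4·58 − 3·266 = -1028

-1028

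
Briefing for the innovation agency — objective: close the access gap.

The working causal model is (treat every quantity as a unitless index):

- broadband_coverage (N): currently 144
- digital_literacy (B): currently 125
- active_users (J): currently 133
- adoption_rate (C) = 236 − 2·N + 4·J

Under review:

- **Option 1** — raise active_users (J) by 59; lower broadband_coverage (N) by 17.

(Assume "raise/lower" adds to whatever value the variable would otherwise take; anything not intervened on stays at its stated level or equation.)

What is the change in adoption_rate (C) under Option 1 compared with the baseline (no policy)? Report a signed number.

270

Baseline:
  N = 144
  J = 133
  C = 236 − 2·144 + 4·133 = 480
Option 1 (J + 59, N − 17):
  N = 144 − 17 = 127
  J = 133 + 59 = 192
  C = 236 − 2·127 + 4·192 = 750
Change in C: 750 − 480 = 270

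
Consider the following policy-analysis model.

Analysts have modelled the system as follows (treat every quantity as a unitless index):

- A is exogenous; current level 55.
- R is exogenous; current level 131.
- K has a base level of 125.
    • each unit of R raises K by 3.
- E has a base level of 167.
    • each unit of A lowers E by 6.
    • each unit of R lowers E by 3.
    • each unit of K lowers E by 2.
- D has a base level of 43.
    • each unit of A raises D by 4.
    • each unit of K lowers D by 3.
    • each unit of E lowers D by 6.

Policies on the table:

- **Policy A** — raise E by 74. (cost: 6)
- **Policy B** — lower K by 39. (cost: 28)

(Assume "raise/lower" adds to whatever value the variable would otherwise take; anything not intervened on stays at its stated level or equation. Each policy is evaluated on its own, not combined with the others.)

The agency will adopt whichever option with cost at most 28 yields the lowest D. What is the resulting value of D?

Policy A (E + 74):
  A = 55
  R = 131
  K = 125 + 3·131 = 518
  E = 167 − 6·55 − 3·131 − 2·518 (+74 from intervention) = -1518
  D = 43 + 4·55 − 3·518 − 6·(-1518) = 7817
Policy B (K − 39):
  A = 55
  R = 131
  K = 125 + 3·131 (−39 from intervention) = 479
  E = 167 − 6·55 − 3·131 − 2·479 = -1514
  D = 43 + 4·55 − 3·479 − 6·(-1514) = 7910
Comparing — Policy A: D=7817, Policy B: D=7910. Lowest is 7817 (Policy A).

7817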